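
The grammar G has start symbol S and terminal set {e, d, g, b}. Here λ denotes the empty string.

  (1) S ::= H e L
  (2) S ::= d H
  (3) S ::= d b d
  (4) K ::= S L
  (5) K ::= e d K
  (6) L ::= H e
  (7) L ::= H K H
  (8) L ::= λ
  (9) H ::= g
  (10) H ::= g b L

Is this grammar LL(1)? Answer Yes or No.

No

FIRST(S) = {d, g}
FIRST(K) = {d, e, g}
FIRST(L) = {λ, g}
FIRST(H) = {g}
FOLLOW(S) = {$, g}
FOLLOW(K) = {g}
FOLLOW(L) = {$, d, e, g}
FOLLOW(H) = {$, d, e, g}
Cell M[H, g] receives both H ::= g and H ::= g b L — the grammar is not LL(1).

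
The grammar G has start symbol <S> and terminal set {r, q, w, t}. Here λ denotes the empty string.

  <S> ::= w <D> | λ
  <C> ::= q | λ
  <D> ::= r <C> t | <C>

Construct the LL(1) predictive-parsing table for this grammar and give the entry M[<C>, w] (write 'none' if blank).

FIRST(<S>) = {λ, w}
FIRST(<C>) = {λ, q}
FIRST(<D>) = {λ, q, r}  (via <C>)
FOLLOW(<S>) includes $ since <S> is the start symbol.
FOLLOW(<D>): in <S>::=w <D>, the suffix after <D> is empty, so FOLLOW(<D>) ⊇ FOLLOW(<S>) = {$}. Thus FOLLOW(<D>) = {$}.
FOLLOW(<C>): in <D>::=r <C> t, <C> is followed by t with FIRST {t}; in <D>::=<C>, the suffix after <C> is empty, so FOLLOW(<C>) ⊇ FOLLOW(<D>) = {$}. Thus FOLLOW(<C>) = {$, t}.
For <C> ::= q: FIRST(q) = {q}, so it goes in M[<C>, t] for t ∈ {q}.
For <C> ::= λ: FIRST(λ) = {λ}, so it goes in M[<C>, t] for t ∈ {}; since λ ∈ FIRST, also for every t ∈ FOLLOW(<C>) = {$, t}.
None of these place a production in M[<C>, w].

none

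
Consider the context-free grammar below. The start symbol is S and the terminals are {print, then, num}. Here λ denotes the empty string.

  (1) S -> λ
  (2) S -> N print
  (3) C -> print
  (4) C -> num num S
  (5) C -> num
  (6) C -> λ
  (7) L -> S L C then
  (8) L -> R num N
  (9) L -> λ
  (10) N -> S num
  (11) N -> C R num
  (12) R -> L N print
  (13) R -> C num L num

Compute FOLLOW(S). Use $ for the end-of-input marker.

FIRST(C): from C->print we get {print}; from C->num num S we get {num}; from C->num we get {num}; from C->λ we get {λ}. So FIRST(C) = {λ, num, print}.
FIRST(S): from S->λ we get {λ}; from S->N print we get {num, print, then}. So FIRST(S) = {λ, num, print, then}.
FIRST(L): from L->S L C then we get {num, print, then}; from L->R num N we get {num, print, then}; from L->λ we get {λ}. So FIRST(L) = {λ, num, print, then}.
FIRST(N): from N->S num we get {num, print, then}; from N->C R num we get {num, print, then}. So FIRST(N) = {num, print, then}.
FIRST(R): from R->L N print we get {num, print, then}; from R->C num L num we get {num, print}. So FIRST(R) = {num, print, then}.
FOLLOW(S) includes $ since S is the start symbol.
FOLLOW(C): in L->S L C then, C is followed by then with FIRST {then}; in N->C R num, C is followed by R num with FIRST {num, print, then}; in R->C num L num, C is followed by num L num with FIRST {num}. Thus FOLLOW(C) = {num, print, then}.
FOLLOW(S): in C->num num S, the suffix after S is empty, so FOLLOW(S) ⊇ FOLLOW(C) = {num, print, then}; in L->S L C then, S is followed by L C then with FIRST {num, print, then}; in N->S num, S is followed by num with FIRST {num}. Thus FOLLOW(S) = {$, num, print, then}.
FOLLOW(L): in L->S L C then, L is followed by C then with FIRST {num, print, then}; in R->L N print, L is followed by N print with FIRST {num, print, then}; in R->C num L num, L is followed by num with FIRST {num}. Thus FOLLOW(L) = {num, print, then}.
FOLLOW(N): in S->N print, N is followed by print with FIRST {print}; in L->R num N, the suffix after N is empty, so FOLLOW(N) ⊇ FOLLOW(L) = {num, print, then}; in R->L N print, N is followed by print with FIRST {print}. Thus FOLLOW(N) = {num, print, then}.
FOLLOW(R): in L->R num N, R is followed by num N with FIRST {num}; in N->C R num, R is followed by num with FIRST {num}. Thus FOLLOW(R) = {num}.

{$, num, print, then}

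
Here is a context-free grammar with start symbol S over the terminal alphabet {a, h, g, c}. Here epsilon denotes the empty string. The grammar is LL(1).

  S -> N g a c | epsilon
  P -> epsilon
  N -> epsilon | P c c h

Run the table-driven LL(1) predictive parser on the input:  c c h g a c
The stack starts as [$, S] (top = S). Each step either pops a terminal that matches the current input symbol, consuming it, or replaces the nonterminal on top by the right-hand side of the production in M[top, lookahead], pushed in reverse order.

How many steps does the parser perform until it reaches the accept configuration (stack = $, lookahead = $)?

9

     Stack            Input          Action
  1  $ S              c c h g a c $  expand S -> N g a c
  2  $ c a g N        c c h g a c $  expand N -> P c c h
  3  $ c a g h c c P  c c h g a c $  expand P -> epsilon
  4  $ c a g h c c    c c h g a c $  match c
  5  $ c a g h c      c h g a c $    match c
  6  $ c a g h        h g a c $      match h
  7  $ c a g          g a c $        match g
  8  $ c a            a c $          match a
  9  $ c              c $            match c
Accept reached after 9 steps.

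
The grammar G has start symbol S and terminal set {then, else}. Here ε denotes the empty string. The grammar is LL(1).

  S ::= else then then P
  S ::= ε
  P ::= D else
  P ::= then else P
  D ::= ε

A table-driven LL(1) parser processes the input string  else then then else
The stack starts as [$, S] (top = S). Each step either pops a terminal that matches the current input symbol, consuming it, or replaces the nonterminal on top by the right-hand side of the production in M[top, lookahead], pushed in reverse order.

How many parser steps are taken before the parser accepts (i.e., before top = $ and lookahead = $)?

7

step 1: stack=$ S  input=else then then else $  — expand S ::= else then then P
step 2: stack=$ P then then else  input=else then then else $  — match else
step 3: stack=$ P then then  input=then then else $  — match then
step 4: stack=$ P then  input=then else $  — match then
step 5: stack=$ P  input=else $  — expand P ::= D else
step 6: stack=$ else D  input=else $  — expand D ::= ε
step 7: stack=$ else  input=else $  — match else
Accept reached after 7 steps.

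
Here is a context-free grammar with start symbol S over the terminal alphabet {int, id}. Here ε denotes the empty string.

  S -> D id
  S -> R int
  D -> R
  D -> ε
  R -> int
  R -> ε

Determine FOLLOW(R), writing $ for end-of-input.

FIRST(R): from R->int we get {int}; from R->ε we get {ε}. So FIRST(R) = {ε, int}.
FIRST(D): from D->R we get {ε, int}; from D->ε we get {ε}. So FIRST(D) = {ε, int}.
FIRST(S): from S->D id we get {id, int}; from S->R int we get {int}. So FIRST(S) = {id, int}.
FOLLOW(S) includes $ since S is the start symbol.
FOLLOW(S): S appears on no right-hand side. Thus FOLLOW(S) = {$}.
FOLLOW(D): in S->D id, D is followed by id with FIRST {id}. Thus FOLLOW(D) = {id}.
FOLLOW(R): in S->R int, R is followed by int with FIRST {int}; in D->R, the suffix after R is empty, so FOLLOW(R) ⊇ FOLLOW(D) = {id}. Thus FOLLOW(R) = {id, int}.

{id, int}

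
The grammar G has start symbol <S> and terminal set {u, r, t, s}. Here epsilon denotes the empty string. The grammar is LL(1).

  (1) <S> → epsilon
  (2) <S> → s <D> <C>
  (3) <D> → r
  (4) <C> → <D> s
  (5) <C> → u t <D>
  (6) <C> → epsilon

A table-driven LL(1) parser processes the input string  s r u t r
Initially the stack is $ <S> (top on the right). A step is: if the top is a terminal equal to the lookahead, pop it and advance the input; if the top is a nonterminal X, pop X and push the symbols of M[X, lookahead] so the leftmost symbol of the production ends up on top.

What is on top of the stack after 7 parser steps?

<D>

step 1: stack=$ <S>  input=s r u t r $  — expand <S> → s <D> <C>
step 2: stack=$ <C> <D> s  input=s r u t r $  — match s
step 3: stack=$ <C> <D>  input=r u t r $  — expand <D> → r
step 4: stack=$ <C> r  input=r u t r $  — match r
step 5: stack=$ <C>  input=u t r $  — expand <C> → u t <D>
step 6: stack=$ <D> t u  input=u t r $  — match u
step 7: stack=$ <D> t  input=t r $  — match t
Stack after step 7: $ <D> (top = <D>).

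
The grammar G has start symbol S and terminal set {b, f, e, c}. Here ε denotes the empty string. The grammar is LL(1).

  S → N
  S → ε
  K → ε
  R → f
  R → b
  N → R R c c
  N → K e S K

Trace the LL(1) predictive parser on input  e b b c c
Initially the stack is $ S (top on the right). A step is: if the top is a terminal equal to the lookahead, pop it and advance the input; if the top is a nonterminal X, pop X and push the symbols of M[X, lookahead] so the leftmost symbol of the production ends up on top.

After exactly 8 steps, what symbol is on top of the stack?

step 1: stack=$ S  input=e b b c c $  — expand S → N
step 2: stack=$ N  input=e b b c c $  — expand N → K e S K
step 3: stack=$ K S e K  input=e b b c c $  — expand K → ε
step 4: stack=$ K S e  input=e b b c c $  — match e
step 5: stack=$ K S  input=b b c c $  — expand S → N
step 6: stack=$ K N  input=b b c c $  — expand N → R R c c
step 7: stack=$ K c c R R  input=b b c c $  — expand R → b
step 8: stack=$ K c c R b  input=b b c c $  — match b
Stack after step 8: $ K c c R (top = R).

R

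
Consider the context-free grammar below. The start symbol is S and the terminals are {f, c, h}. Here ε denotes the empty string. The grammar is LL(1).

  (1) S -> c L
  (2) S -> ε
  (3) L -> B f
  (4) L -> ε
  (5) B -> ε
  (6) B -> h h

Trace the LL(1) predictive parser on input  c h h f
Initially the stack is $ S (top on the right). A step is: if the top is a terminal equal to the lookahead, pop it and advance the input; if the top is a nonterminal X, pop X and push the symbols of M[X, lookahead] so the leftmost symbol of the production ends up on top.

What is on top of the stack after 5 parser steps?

h

     Stack    Input      Action
  1  $ S      c h h f $  expand S -> c L
  2  $ L c    c h h f $  match c
  3  $ L      h h f $    expand L -> B f
  4  $ f B    h h f $    expand B -> h h
  5  $ f h h  h h f $    match h
Stack after step 5: $ f h (top = h).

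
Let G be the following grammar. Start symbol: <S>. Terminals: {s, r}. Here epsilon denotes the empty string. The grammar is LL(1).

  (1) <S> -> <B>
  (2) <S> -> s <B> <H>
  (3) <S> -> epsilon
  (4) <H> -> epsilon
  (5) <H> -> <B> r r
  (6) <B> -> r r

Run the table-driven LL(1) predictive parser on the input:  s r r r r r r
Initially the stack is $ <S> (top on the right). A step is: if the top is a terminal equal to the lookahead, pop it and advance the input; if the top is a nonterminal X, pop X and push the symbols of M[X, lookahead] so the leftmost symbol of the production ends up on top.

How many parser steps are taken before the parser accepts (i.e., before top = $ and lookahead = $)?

      Stack        Input            Action
   1  $ <S>        s r r r r r r $  expand <S> -> s <B> <H>
   2  $ <H> <B> s  s r r r r r r $  match s
   3  $ <H> <B>    r r r r r r $    expand <B> -> r r
   4  $ <H> r r    r r r r r r $    match r
   5  $ <H> r      r r r r r $      match r
   6  $ <H>        r r r r $        expand <H> -> <B> r r
   7  $ r r <B>    r r r r $        expand <B> -> r r
   8  $ r r r r    r r r r $        match r
   9  $ r r r      r r r $          match r
  10  $ r r        r r $            match r
  11  $ r          r $              match r
Accept reached after 11 steps.

11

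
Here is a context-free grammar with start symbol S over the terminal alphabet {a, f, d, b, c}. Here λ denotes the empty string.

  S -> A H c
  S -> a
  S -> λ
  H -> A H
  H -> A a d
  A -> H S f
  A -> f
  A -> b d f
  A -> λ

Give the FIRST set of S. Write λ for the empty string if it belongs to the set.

FIRST(S) = {λ, a, b, f}  (via A H c)
FIRST(H) = {a, b, f}  (via A H, A a d)
FIRST(A) = {λ, a, b, f}  (via H S f)

{λ, a, b, f}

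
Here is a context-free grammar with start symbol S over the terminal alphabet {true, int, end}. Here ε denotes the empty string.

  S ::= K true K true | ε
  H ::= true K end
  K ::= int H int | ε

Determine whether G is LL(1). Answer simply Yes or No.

FIRST(S) = {ε, int, true}
FIRST(H) = {true}
FIRST(K) = {ε, int}
FOLLOW(S) = {$}
FOLLOW(H) = {int}
FOLLOW(K) = {end, true}
Each cell of M receives at most one production.

Yes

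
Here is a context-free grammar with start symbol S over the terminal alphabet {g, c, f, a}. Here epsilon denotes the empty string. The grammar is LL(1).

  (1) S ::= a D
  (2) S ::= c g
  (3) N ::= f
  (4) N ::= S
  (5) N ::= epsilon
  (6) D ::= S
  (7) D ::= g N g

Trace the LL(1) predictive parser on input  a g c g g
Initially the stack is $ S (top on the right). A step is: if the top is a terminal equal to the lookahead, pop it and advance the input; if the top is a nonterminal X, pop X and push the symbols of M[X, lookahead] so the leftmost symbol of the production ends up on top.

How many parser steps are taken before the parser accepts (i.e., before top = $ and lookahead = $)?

     Stack    Input        Action
  1  $ S      a g c g g $  expand S ::= a D
  2  $ D a    a g c g g $  match a
  3  $ D      g c g g $    expand D ::= g N g
  4  $ g N g  g c g g $    match g
  5  $ g N    c g g $      expand N ::= S
  6  $ g S    c g g $      expand S ::= c g
  7  $ g g c  c g g $      match c
  8  $ g g    g g $        match g
  9  $ g      g $          match g
Accept reached after 9 steps.

9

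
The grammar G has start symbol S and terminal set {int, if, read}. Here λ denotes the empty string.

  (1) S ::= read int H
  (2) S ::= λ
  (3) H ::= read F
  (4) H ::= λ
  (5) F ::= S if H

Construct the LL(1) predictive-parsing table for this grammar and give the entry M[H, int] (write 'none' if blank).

FIRST(S) = {λ, read}
FIRST(H) = {λ, read}
FIRST(F) = {if, read}  (via S if H)
FOLLOW(S) includes $ since S is the start symbol.
FOLLOW(S): in F::=S if H, S is followed by if H with FIRST {if}. Thus FOLLOW(S) = {$, if}.
FOLLOW(H): in S::=read int H, the suffix after H is empty, so FOLLOW(H) ⊇ FOLLOW(S) = {$, if}; in F::=S if H, the suffix after H is empty, so FOLLOW(H) ⊇ FOLLOW(F) = {$, if}. Thus FOLLOW(H) = {$, if}.
FOLLOW(F): in H::=read F, the suffix after F is empty, so FOLLOW(F) ⊇ FOLLOW(H) = {$, if}. Thus FOLLOW(F) = {$, if}.
For H ::= read F: FIRST(read F) = {read}, so it goes in M[H, t] for t ∈ {read}.
For H ::= λ: FIRST(λ) = {λ}, so it goes in M[H, t] for t ∈ {}; since λ ∈ FIRST, also for every t ∈ FOLLOW(H) = {$, if}.
None of these place a production in M[H, int].

none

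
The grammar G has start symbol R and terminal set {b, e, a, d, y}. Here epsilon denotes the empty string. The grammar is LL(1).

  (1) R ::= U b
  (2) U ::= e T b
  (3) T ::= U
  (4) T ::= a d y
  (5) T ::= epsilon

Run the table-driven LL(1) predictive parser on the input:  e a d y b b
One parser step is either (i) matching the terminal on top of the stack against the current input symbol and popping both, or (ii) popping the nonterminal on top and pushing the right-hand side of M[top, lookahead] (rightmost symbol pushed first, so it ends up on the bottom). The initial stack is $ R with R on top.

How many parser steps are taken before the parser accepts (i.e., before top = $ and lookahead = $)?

step 1: stack=$ R  input=e a d y b b $  — expand R ::= U b
step 2: stack=$ b U  input=e a d y b b $  — expand U ::= e T b
step 3: stack=$ b b T e  input=e a d y b b $  — match e
step 4: stack=$ b b T  input=a d y b b $  — expand T ::= a d y
step 5: stack=$ b b y d a  input=a d y b b $  — match a
step 6: stack=$ b b y d  input=d y b b $  — match d
step 7: stack=$ b b y  input=y b b $  — match y
step 8: stack=$ b b  input=b b $  — match b
step 9: stack=$ b  input=b $  — match b
Accept reached after 9 steps.

9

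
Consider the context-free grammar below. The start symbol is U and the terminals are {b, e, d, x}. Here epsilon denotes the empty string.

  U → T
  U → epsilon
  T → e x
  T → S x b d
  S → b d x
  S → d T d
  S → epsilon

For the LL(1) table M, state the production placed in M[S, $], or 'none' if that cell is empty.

none

FIRST(S): from S→b d x we get {b}; from S→d T d we get {d}; from S→epsilon we get {epsilon}. So FIRST(S) = {epsilon, b, d}.
FIRST(T): from T→e x we get {e}; from T→S x b d we get {b, d, x}. So FIRST(T) = {b, d, e, x}.
FIRST(U): from U→T we get {b, d, e, x}; from U→epsilon we get {epsilon}. So FIRST(U) = {epsilon, b, d, e, x}.
FOLLOW(U) includes $ since U is the start symbol.
FOLLOW(S): in T→S x b d, S is followed by x b d with FIRST {x}. Thus FOLLOW(S) = {x}.
For S → b d x: FIRST(b d x) = {b}, so it goes in M[S, t] for t ∈ {b}.
For S → d T d: FIRST(d T d) = {d}, so it goes in M[S, t] for t ∈ {d}.
For S → epsilon: FIRST(epsilon) = {epsilon}, so it goes in M[S, t] for t ∈ {}; since epsilon ∈ FIRST, also for every t ∈ FOLLOW(S) = {x}.
None of these place a production in M[S, $].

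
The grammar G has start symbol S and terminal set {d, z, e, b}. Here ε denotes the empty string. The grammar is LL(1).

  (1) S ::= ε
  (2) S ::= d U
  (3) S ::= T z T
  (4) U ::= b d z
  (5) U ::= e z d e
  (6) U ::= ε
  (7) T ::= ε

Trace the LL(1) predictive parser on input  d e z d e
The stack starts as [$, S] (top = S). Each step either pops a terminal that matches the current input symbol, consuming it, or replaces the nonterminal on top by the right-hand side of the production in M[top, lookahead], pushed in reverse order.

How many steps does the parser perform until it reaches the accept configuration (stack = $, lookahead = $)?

7

     Stack      Input        Action
  1  $ S        d e z d e $  expand S ::= d U
  2  $ U d      d e z d e $  match d
  3  $ U        e z d e $    expand U ::= e z d e
  4  $ e d z e  e z d e $    match e
  5  $ e d z    z d e $      match z
  6  $ e d      d e $        match d
  7  $ e        e $          match e
Accept reached after 7 steps.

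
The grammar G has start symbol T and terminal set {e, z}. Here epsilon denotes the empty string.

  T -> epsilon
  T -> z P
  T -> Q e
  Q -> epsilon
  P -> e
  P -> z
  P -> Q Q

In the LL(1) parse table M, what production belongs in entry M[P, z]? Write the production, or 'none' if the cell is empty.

P -> z

FIRST(Q) = {epsilon}
FIRST(T) = {epsilon, e, z}  (via Q e)
FIRST(P) = {epsilon, e, z}  (via Q Q)
FOLLOW(T) includes $ since T is the start symbol.
FOLLOW(T): T appears on no right-hand side. Thus FOLLOW(T) = {$}.
FOLLOW(P): in T->z P, the suffix after P is empty, so FOLLOW(P) ⊇ FOLLOW(T) = {$}. Thus FOLLOW(P) = {$}.
For P -> e: FIRST(e) = {e}, so it goes in M[P, t] for t ∈ {e}.
For P -> z: FIRST(z) = {z}, so it goes in M[P, t] for t ∈ {z}.
For P -> Q Q: FIRST(Q Q) = {epsilon}, so it goes in M[P, t] for t ∈ {}; since epsilon ∈ FIRST, also for every t ∈ FOLLOW(P) = {$}.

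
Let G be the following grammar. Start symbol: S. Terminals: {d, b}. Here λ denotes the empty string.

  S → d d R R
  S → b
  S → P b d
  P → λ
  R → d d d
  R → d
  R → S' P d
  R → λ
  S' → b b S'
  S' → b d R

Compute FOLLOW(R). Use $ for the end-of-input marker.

{$, b, d}

FIRST(P): from P→λ we get {λ}. So FIRST(P) = {λ}.
FIRST(S'): from S'→b b S' we get {b}; from S'→b d R we get {b}. So FIRST(S') = {b}.
FIRST(S): from S→d d R R we get {d}; from S→b we get {b}; from S→P b d we get {b}. So FIRST(S) = {b, d}.
FIRST(R): from R→d d d we get {d}; from R→d we get {d}; from R→S' P d we get {b}; from R→λ we get {λ}. So FIRST(R) = {λ, b, d}.
FOLLOW(S) includes $ since S is the start symbol.
FOLLOW(S): S appears on no right-hand side. Thus FOLLOW(S) = {$}.
FOLLOW(P): in S→P b d, P is followed by b d with FIRST {b}; in R→S' P d, P is followed by d with FIRST {d}. Thus FOLLOW(P) = {b, d}.
FOLLOW(S'): in R→S' P d, S' is followed by P d with FIRST {d}; in S'→b b S', the suffix after S' is empty (adds nothing new). Thus FOLLOW(S') = {d}.
FOLLOW(R): in S→d d R R (occurrence 1), R is followed by R with FIRST {λ, b, d}; in S→d d R R (occurrence 1), the suffix after R is nullable, so FOLLOW(R) ⊇ FOLLOW(S) = {$}; in S→d d R R (occurrence 2), the suffix after R is empty, so FOLLOW(R) ⊇ FOLLOW(S) = {$}; in S'→b d R, the suffix after R is empty, so FOLLOW(R) ⊇ FOLLOW(S') = {d}. Thus FOLLOW(R) = {$, b, d}.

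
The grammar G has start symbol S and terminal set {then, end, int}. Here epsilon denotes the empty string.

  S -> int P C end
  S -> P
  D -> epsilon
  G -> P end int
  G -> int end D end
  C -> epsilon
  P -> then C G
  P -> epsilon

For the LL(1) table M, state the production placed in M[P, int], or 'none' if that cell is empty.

none

FIRST(D): from D->epsilon we get {epsilon}. So FIRST(D) = {epsilon}.
FIRST(C): from C->epsilon we get {epsilon}. So FIRST(C) = {epsilon}.
FIRST(P): from P->then C G we get {then}; from P->epsilon we get {epsilon}. So FIRST(P) = {epsilon, then}.
FIRST(S): from S->int P C end we get {int}; from S->P we get {epsilon, then}. So FIRST(S) = {epsilon, int, then}.
FIRST(G): from G->P end int we get {end, then}; from G->int end D end we get {int}. So FIRST(G) = {end, int, then}.
FOLLOW(S) includes $ since S is the start symbol.
FOLLOW(S): S appears on no right-hand side. Thus FOLLOW(S) = {$}.
FOLLOW(P): in S->int P C end, P is followed by C end with FIRST {end}; in S->P, the suffix after P is empty, so FOLLOW(P) ⊇ FOLLOW(S) = {$}; in G->P end int, P is followed by end int with FIRST {end}. Thus FOLLOW(P) = {$, end}.
For P -> then C G: FIRST(then C G) = {then}, so it goes in M[P, t] for t ∈ {then}.
For P -> epsilon: FIRST(epsilon) = {epsilon}, so it goes in M[P, t] for t ∈ {}; since epsilon ∈ FIRST, also for every t ∈ FOLLOW(P) = {$, end}.
None of these place a production in M[P, int].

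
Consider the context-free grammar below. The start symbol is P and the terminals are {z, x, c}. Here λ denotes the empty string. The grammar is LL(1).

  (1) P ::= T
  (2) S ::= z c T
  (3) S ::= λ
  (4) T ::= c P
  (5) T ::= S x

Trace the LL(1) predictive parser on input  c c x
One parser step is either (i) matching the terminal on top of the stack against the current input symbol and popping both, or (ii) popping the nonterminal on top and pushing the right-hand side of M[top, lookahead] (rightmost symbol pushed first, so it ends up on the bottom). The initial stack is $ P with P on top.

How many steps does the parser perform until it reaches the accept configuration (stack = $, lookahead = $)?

      Stack  Input    Action
   1  $ P    c c x $  expand P ::= T
   2  $ T    c c x $  expand T ::= c P
   3  $ P c  c c x $  match c
   4  $ P    c x $    expand P ::= T
   5  $ T    c x $    expand T ::= c P
   6  $ P c  c x $    match c
   7  $ P    x $      expand P ::= T
   8  $ T    x $      expand T ::= S x
   9  $ x S  x $      expand S ::= λ
  10  $ x    x $      match x
Accept reached after 10 steps.

10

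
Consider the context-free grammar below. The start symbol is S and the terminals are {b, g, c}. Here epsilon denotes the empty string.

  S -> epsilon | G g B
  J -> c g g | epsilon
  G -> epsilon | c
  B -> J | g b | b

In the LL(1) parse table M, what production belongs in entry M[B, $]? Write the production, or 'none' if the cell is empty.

B -> J

FIRST(J) = {epsilon, c}
FIRST(G) = {epsilon, c}
FIRST(S) = {epsilon, c, g}  (via G g B)
FIRST(B) = {epsilon, b, c, g}  (via J)
FOLLOW(S) includes $ since S is the start symbol.
FOLLOW(S): S appears on no right-hand side. Thus FOLLOW(S) = {$}.
FOLLOW(B): in S->G g B, the suffix after B is empty, so FOLLOW(B) ⊇ FOLLOW(S) = {$}. Thus FOLLOW(B) = {$}.
For B -> J: FIRST(J) = {epsilon, c}, so it goes in M[B, t] for t ∈ {c}; since epsilon ∈ FIRST, also for every t ∈ FOLLOW(B) = {$}.
For B -> g b: FIRST(g b) = {g}, so it goes in M[B, t] for t ∈ {g}.
For B -> b: FIRST(b) = {b}, so it goes in M[B, t] for t ∈ {b}.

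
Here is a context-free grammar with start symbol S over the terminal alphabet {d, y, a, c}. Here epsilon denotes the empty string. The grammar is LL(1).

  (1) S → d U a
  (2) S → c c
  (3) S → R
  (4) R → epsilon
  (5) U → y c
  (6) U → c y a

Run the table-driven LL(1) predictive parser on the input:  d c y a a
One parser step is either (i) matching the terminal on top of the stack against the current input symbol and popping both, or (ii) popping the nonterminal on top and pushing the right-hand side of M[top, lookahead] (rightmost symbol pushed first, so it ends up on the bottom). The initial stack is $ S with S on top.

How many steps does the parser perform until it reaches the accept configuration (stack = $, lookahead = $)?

7

step 1: stack=$ S  input=d c y a a $  — expand S → d U a
step 2: stack=$ a U d  input=d c y a a $  — match d
step 3: stack=$ a U  input=c y a a $  — expand U → c y a
step 4: stack=$ a a y c  input=c y a a $  — match c
step 5: stack=$ a a y  input=y a a $  — match y
step 6: stack=$ a a  input=a a $  — match a
step 7: stack=$ a  input=a $  — match a
Accept reached after 7 steps.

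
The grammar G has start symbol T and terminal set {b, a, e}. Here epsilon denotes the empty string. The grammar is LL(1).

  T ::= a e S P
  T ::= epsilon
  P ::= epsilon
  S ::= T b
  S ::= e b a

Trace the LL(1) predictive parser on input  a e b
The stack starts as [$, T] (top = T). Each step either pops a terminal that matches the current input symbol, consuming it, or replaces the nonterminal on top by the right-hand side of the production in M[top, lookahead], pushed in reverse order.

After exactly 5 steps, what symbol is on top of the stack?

b

     Stack      Input    Action
  1  $ T        a e b $  expand T ::= a e S P
  2  $ P S e a  a e b $  match a
  3  $ P S e    e b $    match e
  4  $ P S      b $      expand S ::= T b
  5  $ P b T    b $      expand T ::= epsilon
Stack after step 5: $ P b (top = b).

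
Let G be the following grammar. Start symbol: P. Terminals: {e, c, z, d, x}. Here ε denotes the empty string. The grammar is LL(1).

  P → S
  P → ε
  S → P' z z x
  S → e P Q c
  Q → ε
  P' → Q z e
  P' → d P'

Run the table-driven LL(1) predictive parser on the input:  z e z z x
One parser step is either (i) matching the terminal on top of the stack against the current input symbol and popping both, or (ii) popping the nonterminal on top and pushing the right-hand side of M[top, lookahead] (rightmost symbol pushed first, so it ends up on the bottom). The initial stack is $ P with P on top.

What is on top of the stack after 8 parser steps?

x

step 1: stack=$ P  input=z e z z x $  — expand P → S
step 2: stack=$ S  input=z e z z x $  — expand S → P' z z x
step 3: stack=$ x z z P'  input=z e z z x $  — expand P' → Q z e
step 4: stack=$ x z z e z Q  input=z e z z x $  — expand Q → ε
step 5: stack=$ x z z e z  input=z e z z x $  — match z
step 6: stack=$ x z z e  input=e z z x $  — match e
step 7: stack=$ x z z  input=z z x $  — match z
step 8: stack=$ x z  input=z x $  — match z
Stack after step 8: $ x (top = x).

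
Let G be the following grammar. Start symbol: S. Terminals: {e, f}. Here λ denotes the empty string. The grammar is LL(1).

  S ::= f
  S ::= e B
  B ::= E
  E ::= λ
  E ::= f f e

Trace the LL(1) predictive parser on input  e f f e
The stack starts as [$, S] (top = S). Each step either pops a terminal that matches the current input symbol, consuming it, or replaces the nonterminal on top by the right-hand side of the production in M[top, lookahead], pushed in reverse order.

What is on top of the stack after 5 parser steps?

f

step 1: stack=$ S  input=e f f e $  — expand S ::= e B
step 2: stack=$ B e  input=e f f e $  — match e
step 3: stack=$ B  input=f f e $  — expand B ::= E
step 4: stack=$ E  input=f f e $  — expand E ::= f f e
step 5: stack=$ e f f  input=f f e $  — match f
Stack after step 5: $ e f (top = f).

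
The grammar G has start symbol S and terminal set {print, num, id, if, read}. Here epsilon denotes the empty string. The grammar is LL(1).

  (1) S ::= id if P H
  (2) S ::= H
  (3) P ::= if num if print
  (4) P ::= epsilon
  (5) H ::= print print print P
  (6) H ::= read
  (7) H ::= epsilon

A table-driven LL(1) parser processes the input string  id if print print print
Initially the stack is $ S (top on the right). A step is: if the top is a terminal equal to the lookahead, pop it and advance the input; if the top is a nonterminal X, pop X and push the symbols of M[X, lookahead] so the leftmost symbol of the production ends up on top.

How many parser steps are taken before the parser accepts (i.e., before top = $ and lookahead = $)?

9

step 1: stack=$ S  input=id if print print print $  — expand S ::= id if P H
step 2: stack=$ H P if id  input=id if print print print $  — match id
step 3: stack=$ H P if  input=if print print print $  — match if
step 4: stack=$ H P  input=print print print $  — expand P ::= epsilon
step 5: stack=$ H  input=print print print $  — expand H ::= print print print P
step 6: stack=$ P print print print  input=print print print $  — match print
step 7: stack=$ P print print  input=print print $  — match print
step 8: stack=$ P print  input=print $  — match print
step 9: stack=$ P  input=$  — expand P ::= epsilon
Accept reached after 9 steps.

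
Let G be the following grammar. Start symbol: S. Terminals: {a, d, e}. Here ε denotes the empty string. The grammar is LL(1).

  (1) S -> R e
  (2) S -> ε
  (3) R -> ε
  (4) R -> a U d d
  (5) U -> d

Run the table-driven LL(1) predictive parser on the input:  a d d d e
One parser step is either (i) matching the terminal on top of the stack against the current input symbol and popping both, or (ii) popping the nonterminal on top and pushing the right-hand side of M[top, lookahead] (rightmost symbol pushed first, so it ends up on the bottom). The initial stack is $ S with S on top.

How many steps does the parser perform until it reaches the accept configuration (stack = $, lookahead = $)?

8

step 1: stack=$ S  input=a d d d e $  — expand S -> R e
step 2: stack=$ e R  input=a d d d e $  — expand R -> a U d d
step 3: stack=$ e d d U a  input=a d d d e $  — match a
step 4: stack=$ e d d U  input=d d d e $  — expand U -> d
step 5: stack=$ e d d d  input=d d d e $  — match d
step 6: stack=$ e d d  input=d d e $  — match d
step 7: stack=$ e d  input=d e $  — match d
step 8: stack=$ e  input=e $  — match e
Accept reached after 8 steps.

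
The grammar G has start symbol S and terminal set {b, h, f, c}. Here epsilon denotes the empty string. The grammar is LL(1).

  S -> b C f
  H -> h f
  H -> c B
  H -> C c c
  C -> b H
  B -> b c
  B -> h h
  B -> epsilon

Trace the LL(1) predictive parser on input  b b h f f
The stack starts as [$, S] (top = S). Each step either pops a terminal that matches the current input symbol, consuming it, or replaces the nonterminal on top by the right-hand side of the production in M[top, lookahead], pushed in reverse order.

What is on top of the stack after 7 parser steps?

step 1: stack=$ S  input=b b h f f $  — expand S -> b C f
step 2: stack=$ f C b  input=b b h f f $  — match b
step 3: stack=$ f C  input=b h f f $  — expand C -> b H
step 4: stack=$ f H b  input=b h f f $  — match b
step 5: stack=$ f H  input=h f f $  — expand H -> h f
step 6: stack=$ f f h  input=h f f $  — match h
step 7: stack=$ f f  input=f f $  — match f
Stack after step 7: $ f (top = f).

f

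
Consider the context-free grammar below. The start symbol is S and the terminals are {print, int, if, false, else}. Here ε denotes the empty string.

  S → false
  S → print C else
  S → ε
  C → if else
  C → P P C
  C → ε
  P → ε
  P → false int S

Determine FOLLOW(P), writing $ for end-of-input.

FIRST(S) = {ε, false, print}
FIRST(P) = {ε, false}
FIRST(C) = {ε, false, if}  (via P P C)
FOLLOW(S) includes $ since S is the start symbol.
FOLLOW(C): in S→print C else, C is followed by else with FIRST {else}; in C→P P C, the suffix after C is empty (adds nothing new). Thus FOLLOW(C) = {else}.
FOLLOW(P): in C→P P C (occurrence 1), P is followed by P C with FIRST {ε, false, if}; in C→P P C (occurrence 1), the suffix after P is nullable, so FOLLOW(P) ⊇ FOLLOW(C) = {else}; in C→P P C (occurrence 2), P is followed by C with FIRST {ε, false, if}; in C→P P C (occurrence 2), the suffix after P is nullable, so FOLLOW(P) ⊇ FOLLOW(C) = {else}. Thus FOLLOW(P) = {else, false, if}.
FOLLOW(S): in P→false int S, the suffix after S is empty, so FOLLOW(S) ⊇ FOLLOW(P) = {else, false, if}. Thus FOLLOW(S) = {$, else, false, if}.

{else, false, if}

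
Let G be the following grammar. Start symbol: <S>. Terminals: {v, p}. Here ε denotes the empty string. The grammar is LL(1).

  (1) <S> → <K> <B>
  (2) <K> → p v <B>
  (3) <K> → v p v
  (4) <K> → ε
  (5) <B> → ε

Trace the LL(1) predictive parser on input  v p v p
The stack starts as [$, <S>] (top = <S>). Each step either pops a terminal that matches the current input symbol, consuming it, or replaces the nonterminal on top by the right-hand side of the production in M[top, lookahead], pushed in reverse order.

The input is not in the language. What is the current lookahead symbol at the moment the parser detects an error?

p

     Stack        Input      Action
  1  $ <S>        v p v p $  expand <S> → <K> <B>
  2  $ <B> <K>    v p v p $  expand <K> → v p v
  3  $ <B> v p v  v p v p $  match v
  4  $ <B> v p    p v p $    match p
  5  $ <B> v      v p $      match v
  6  $ <B>        p $        error: M[<B>, p] is empty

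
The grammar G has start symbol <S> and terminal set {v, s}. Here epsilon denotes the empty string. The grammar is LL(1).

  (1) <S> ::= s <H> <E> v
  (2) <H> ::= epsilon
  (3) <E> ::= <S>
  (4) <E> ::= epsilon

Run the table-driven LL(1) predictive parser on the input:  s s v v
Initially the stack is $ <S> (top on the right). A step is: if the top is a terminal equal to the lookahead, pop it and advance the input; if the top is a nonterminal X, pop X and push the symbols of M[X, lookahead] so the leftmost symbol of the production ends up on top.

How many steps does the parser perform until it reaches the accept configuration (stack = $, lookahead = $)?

10

      Stack            Input      Action
   1  $ <S>            s s v v $  expand <S> ::= s <H> <E> v
   2  $ v <E> <H> s    s s v v $  match s
   3  $ v <E> <H>      s v v $    expand <H> ::= epsilon
   4  $ v <E>          s v v $    expand <E> ::= <S>
   5  $ v <S>          s v v $    expand <S> ::= s <H> <E> v
   6  $ v v <E> <H> s  s v v $    match s
   7  $ v v <E> <H>    v v $      expand <H> ::= epsilon
   8  $ v v <E>        v v $      expand <E> ::= epsilon
   9  $ v v            v v $      match v
  10  $ v              v $        match v
Accept reached after 10 steps.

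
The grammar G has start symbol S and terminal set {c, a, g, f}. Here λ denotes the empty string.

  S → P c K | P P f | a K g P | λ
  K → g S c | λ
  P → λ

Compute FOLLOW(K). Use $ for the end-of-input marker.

{$, c, g}

FIRST(K) = {λ, g}
FIRST(P) = {λ}
FIRST(S) = {λ, a, c, f}  (via P c K, P P f)
FOLLOW(S) includes $ since S is the start symbol.
FOLLOW(S): in K→g S c, S is followed by c with FIRST {c}. Thus FOLLOW(S) = {$, c}.
FOLLOW(K): in S→P c K, the suffix after K is empty, so FOLLOW(K) ⊇ FOLLOW(S) = {$, c}; in S→a K g P, K is followed by g P with FIRST {g}. Thus FOLLOW(K) = {$, c, g}.
FOLLOW(P): in S→P c K, P is followed by c K with FIRST {c}; in S→P P f (occurrence 1), P is followed by P f with FIRST {f}; in S→P P f (occurrence 2), P is followed by f with FIRST {f}; in S→a K g P, the suffix after P is empty, so FOLLOW(P) ⊇ FOLLOW(S) = {$, c}. Thus FOLLOW(P) = {$, c, f}.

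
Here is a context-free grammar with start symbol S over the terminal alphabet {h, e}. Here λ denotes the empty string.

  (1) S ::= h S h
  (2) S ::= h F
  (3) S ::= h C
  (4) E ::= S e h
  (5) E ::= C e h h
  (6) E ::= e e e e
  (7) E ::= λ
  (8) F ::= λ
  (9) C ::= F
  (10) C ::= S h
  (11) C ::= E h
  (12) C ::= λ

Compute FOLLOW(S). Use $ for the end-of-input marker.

FIRST(S) = {h}
FIRST(F) = {λ}
FIRST(E) = {λ, e, h}  (via S e h, C e h h)
FIRST(C) = {λ, e, h}  (via F, S h, E h)
FOLLOW(S) includes $ since S is the start symbol.
FOLLOW(S): in S::=h S h, S is followed by h with FIRST {h}; in E::=S e h, S is followed by e h with FIRST {e}; in C::=S h, S is followed by h with FIRST {h}. Thus FOLLOW(S) = {$, e, h}.
FOLLOW(E): in C::=E h, E is followed by h with FIRST {h}. Thus FOLLOW(E) = {h}.
FOLLOW(C): in S::=h C, the suffix after C is empty, so FOLLOW(C) ⊇ FOLLOW(S) = {$, e, h}; in E::=C e h h, C is followed by e h h with FIRST {e}. Thus FOLLOW(C) = {$, e, h}.
FOLLOW(F): in S::=h F, the suffix after F is empty, so FOLLOW(F) ⊇ FOLLOW(S) = {$, e, h}; in C::=F, the suffix after F is empty, so FOLLOW(F) ⊇ FOLLOW(C) = {$, e, h}. Thus FOLLOW(F) = {$, e, h}.

{$, e, h}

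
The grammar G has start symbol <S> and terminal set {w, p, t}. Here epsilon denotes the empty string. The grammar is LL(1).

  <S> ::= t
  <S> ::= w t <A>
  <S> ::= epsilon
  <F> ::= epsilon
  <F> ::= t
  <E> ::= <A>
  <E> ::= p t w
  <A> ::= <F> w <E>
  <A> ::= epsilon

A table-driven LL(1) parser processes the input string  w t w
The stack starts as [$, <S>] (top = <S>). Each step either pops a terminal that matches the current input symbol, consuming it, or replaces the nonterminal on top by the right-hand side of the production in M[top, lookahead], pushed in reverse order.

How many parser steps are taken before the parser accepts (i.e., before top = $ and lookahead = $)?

8

     Stack        Input    Action
  1  $ <S>        w t w $  expand <S> ::= w t <A>
  2  $ <A> t w    w t w $  match w
  3  $ <A> t      t w $    match t
  4  $ <A>        w $      expand <A> ::= <F> w <E>
  5  $ <E> w <F>  w $      expand <F> ::= epsilon
  6  $ <E> w      w $      match w
  7  $ <E>        $        expand <E> ::= <A>
  8  $ <A>        $        expand <A> ::= epsilon
Accept reached after 8 steps.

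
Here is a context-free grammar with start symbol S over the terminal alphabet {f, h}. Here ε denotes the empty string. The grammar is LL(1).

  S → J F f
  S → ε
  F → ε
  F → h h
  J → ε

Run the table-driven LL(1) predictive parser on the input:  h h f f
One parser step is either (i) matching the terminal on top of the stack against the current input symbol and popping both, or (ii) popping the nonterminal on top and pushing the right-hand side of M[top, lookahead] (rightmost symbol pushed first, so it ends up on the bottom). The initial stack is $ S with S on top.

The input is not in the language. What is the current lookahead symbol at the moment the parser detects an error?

     Stack    Input      Action
  1  $ S      h h f f $  expand S → J F f
  2  $ f F J  h h f f $  expand J → ε
  3  $ f F    h h f f $  expand F → h h
  4  $ f h h  h h f f $  match h
  5  $ f h    h f f $    match h
  6  $ f      f f $      match f
  7  $        f $        error: stack empty but input remains

f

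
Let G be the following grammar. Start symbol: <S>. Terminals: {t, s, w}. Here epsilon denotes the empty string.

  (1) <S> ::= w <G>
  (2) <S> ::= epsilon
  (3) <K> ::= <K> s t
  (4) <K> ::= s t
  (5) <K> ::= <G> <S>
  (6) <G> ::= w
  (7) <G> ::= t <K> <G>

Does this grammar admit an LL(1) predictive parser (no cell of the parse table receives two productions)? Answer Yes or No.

FIRST(<S>) = {epsilon, w}
FIRST(<K>) = {s, t, w}
FIRST(<G>) = {t, w}
FOLLOW(<S>) = {$, s, t, w}
FOLLOW(<K>) = {s, t, w}
FOLLOW(<G>) = {$, s, t, w}
Cell M[<K>, s] receives both <K> ::= <K> s t and <K> ::= s t — the grammar is not LL(1).

No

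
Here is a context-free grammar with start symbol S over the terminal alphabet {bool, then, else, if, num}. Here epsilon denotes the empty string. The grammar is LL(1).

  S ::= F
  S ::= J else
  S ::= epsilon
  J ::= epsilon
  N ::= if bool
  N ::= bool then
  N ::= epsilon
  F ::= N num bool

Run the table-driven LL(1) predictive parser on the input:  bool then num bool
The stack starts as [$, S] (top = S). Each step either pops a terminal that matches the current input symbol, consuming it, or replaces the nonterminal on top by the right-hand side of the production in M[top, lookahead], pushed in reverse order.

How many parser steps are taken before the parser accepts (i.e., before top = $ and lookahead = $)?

7

step 1: stack=$ S  input=bool then num bool $  — expand S ::= F
step 2: stack=$ F  input=bool then num bool $  — expand F ::= N num bool
step 3: stack=$ bool num N  input=bool then num bool $  — expand N ::= bool then
step 4: stack=$ bool num then bool  input=bool then num bool $  — match bool
step 5: stack=$ bool num then  input=then num bool $  — match then
step 6: stack=$ bool num  input=num bool $  — match num
step 7: stack=$ bool  input=bool $  — match bool
Accept reached after 7 steps.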